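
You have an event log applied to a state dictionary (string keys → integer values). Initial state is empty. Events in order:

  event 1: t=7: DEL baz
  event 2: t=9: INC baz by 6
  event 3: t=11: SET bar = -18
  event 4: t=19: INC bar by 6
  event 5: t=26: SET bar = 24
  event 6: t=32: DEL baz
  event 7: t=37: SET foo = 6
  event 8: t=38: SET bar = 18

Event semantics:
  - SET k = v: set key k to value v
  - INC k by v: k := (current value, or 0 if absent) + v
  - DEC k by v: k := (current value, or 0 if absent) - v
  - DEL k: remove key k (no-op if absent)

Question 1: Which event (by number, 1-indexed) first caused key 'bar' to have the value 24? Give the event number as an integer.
Answer: 5

Derivation:
Looking for first event where bar becomes 24:
  event 3: bar = -18
  event 4: bar = -12
  event 5: bar -12 -> 24  <-- first match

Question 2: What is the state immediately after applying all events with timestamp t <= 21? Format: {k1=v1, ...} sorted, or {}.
Apply events with t <= 21 (4 events):
  after event 1 (t=7: DEL baz): {}
  after event 2 (t=9: INC baz by 6): {baz=6}
  after event 3 (t=11: SET bar = -18): {bar=-18, baz=6}
  after event 4 (t=19: INC bar by 6): {bar=-12, baz=6}

Answer: {bar=-12, baz=6}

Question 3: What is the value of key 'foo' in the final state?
Answer: 6

Derivation:
Track key 'foo' through all 8 events:
  event 1 (t=7: DEL baz): foo unchanged
  event 2 (t=9: INC baz by 6): foo unchanged
  event 3 (t=11: SET bar = -18): foo unchanged
  event 4 (t=19: INC bar by 6): foo unchanged
  event 5 (t=26: SET bar = 24): foo unchanged
  event 6 (t=32: DEL baz): foo unchanged
  event 7 (t=37: SET foo = 6): foo (absent) -> 6
  event 8 (t=38: SET bar = 18): foo unchanged
Final: foo = 6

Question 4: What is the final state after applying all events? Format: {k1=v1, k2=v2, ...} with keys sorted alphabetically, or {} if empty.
  after event 1 (t=7: DEL baz): {}
  after event 2 (t=9: INC baz by 6): {baz=6}
  after event 3 (t=11: SET bar = -18): {bar=-18, baz=6}
  after event 4 (t=19: INC bar by 6): {bar=-12, baz=6}
  after event 5 (t=26: SET bar = 24): {bar=24, baz=6}
  after event 6 (t=32: DEL baz): {bar=24}
  after event 7 (t=37: SET foo = 6): {bar=24, foo=6}
  after event 8 (t=38: SET bar = 18): {bar=18, foo=6}

Answer: {bar=18, foo=6}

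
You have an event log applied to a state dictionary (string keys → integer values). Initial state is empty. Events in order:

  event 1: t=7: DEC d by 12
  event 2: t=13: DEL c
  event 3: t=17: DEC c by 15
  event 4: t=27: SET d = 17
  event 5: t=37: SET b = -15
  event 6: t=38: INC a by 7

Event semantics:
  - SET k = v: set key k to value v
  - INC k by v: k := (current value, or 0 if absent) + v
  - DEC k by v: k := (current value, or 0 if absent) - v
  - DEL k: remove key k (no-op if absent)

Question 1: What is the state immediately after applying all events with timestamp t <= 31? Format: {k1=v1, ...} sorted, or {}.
Apply events with t <= 31 (4 events):
  after event 1 (t=7: DEC d by 12): {d=-12}
  after event 2 (t=13: DEL c): {d=-12}
  after event 3 (t=17: DEC c by 15): {c=-15, d=-12}
  after event 4 (t=27: SET d = 17): {c=-15, d=17}

Answer: {c=-15, d=17}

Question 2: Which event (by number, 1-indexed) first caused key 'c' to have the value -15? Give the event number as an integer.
Looking for first event where c becomes -15:
  event 3: c (absent) -> -15  <-- first match

Answer: 3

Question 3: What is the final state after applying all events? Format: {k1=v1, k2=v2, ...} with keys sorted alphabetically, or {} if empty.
Answer: {a=7, b=-15, c=-15, d=17}

Derivation:
  after event 1 (t=7: DEC d by 12): {d=-12}
  after event 2 (t=13: DEL c): {d=-12}
  after event 3 (t=17: DEC c by 15): {c=-15, d=-12}
  after event 4 (t=27: SET d = 17): {c=-15, d=17}
  after event 5 (t=37: SET b = -15): {b=-15, c=-15, d=17}
  after event 6 (t=38: INC a by 7): {a=7, b=-15, c=-15, d=17}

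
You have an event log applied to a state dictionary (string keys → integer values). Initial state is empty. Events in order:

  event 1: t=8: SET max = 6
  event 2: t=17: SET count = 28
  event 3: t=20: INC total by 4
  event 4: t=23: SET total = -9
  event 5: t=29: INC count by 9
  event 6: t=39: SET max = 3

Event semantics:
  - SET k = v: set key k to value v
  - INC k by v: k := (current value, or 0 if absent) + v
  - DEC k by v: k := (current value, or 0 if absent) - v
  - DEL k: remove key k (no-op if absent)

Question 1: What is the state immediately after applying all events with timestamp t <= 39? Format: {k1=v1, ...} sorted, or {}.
Apply events with t <= 39 (6 events):
  after event 1 (t=8: SET max = 6): {max=6}
  after event 2 (t=17: SET count = 28): {count=28, max=6}
  after event 3 (t=20: INC total by 4): {count=28, max=6, total=4}
  after event 4 (t=23: SET total = -9): {count=28, max=6, total=-9}
  after event 5 (t=29: INC count by 9): {count=37, max=6, total=-9}
  after event 6 (t=39: SET max = 3): {count=37, max=3, total=-9}

Answer: {count=37, max=3, total=-9}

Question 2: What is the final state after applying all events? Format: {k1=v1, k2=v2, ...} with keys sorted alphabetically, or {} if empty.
Answer: {count=37, max=3, total=-9}

Derivation:
  after event 1 (t=8: SET max = 6): {max=6}
  after event 2 (t=17: SET count = 28): {count=28, max=6}
  after event 3 (t=20: INC total by 4): {count=28, max=6, total=4}
  after event 4 (t=23: SET total = -9): {count=28, max=6, total=-9}
  after event 5 (t=29: INC count by 9): {count=37, max=6, total=-9}
  after event 6 (t=39: SET max = 3): {count=37, max=3, total=-9}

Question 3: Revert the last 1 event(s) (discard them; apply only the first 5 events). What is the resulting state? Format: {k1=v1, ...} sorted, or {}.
Answer: {count=37, max=6, total=-9}

Derivation:
Keep first 5 events (discard last 1):
  after event 1 (t=8: SET max = 6): {max=6}
  after event 2 (t=17: SET count = 28): {count=28, max=6}
  after event 3 (t=20: INC total by 4): {count=28, max=6, total=4}
  after event 4 (t=23: SET total = -9): {count=28, max=6, total=-9}
  after event 5 (t=29: INC count by 9): {count=37, max=6, total=-9}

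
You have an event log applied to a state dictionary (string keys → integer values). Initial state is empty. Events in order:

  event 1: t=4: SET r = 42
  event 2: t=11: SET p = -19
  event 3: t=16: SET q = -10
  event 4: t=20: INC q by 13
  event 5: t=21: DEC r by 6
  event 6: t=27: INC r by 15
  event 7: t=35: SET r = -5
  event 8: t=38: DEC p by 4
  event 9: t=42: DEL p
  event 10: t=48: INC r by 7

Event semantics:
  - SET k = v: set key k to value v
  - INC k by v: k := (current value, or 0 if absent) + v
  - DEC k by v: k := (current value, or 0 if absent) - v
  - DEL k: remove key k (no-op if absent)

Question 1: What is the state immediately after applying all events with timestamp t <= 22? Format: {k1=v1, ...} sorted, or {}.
Answer: {p=-19, q=3, r=36}

Derivation:
Apply events with t <= 22 (5 events):
  after event 1 (t=4: SET r = 42): {r=42}
  after event 2 (t=11: SET p = -19): {p=-19, r=42}
  after event 3 (t=16: SET q = -10): {p=-19, q=-10, r=42}
  after event 4 (t=20: INC q by 13): {p=-19, q=3, r=42}
  after event 5 (t=21: DEC r by 6): {p=-19, q=3, r=36}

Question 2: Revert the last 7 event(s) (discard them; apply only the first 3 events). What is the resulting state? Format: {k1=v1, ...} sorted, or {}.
Answer: {p=-19, q=-10, r=42}

Derivation:
Keep first 3 events (discard last 7):
  after event 1 (t=4: SET r = 42): {r=42}
  after event 2 (t=11: SET p = -19): {p=-19, r=42}
  after event 3 (t=16: SET q = -10): {p=-19, q=-10, r=42}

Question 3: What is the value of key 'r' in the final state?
Track key 'r' through all 10 events:
  event 1 (t=4: SET r = 42): r (absent) -> 42
  event 2 (t=11: SET p = -19): r unchanged
  event 3 (t=16: SET q = -10): r unchanged
  event 4 (t=20: INC q by 13): r unchanged
  event 5 (t=21: DEC r by 6): r 42 -> 36
  event 6 (t=27: INC r by 15): r 36 -> 51
  event 7 (t=35: SET r = -5): r 51 -> -5
  event 8 (t=38: DEC p by 4): r unchanged
  event 9 (t=42: DEL p): r unchanged
  event 10 (t=48: INC r by 7): r -5 -> 2
Final: r = 2

Answer: 2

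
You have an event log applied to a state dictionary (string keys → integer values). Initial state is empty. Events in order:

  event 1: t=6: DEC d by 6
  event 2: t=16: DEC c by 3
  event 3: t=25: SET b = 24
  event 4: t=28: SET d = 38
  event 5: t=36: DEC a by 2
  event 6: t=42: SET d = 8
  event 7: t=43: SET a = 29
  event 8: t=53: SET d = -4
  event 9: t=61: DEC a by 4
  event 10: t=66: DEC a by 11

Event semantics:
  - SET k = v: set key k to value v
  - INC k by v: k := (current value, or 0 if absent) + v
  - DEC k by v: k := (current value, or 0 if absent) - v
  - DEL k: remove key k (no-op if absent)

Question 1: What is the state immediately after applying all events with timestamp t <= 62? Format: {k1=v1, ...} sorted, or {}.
Apply events with t <= 62 (9 events):
  after event 1 (t=6: DEC d by 6): {d=-6}
  after event 2 (t=16: DEC c by 3): {c=-3, d=-6}
  after event 3 (t=25: SET b = 24): {b=24, c=-3, d=-6}
  after event 4 (t=28: SET d = 38): {b=24, c=-3, d=38}
  after event 5 (t=36: DEC a by 2): {a=-2, b=24, c=-3, d=38}
  after event 6 (t=42: SET d = 8): {a=-2, b=24, c=-3, d=8}
  after event 7 (t=43: SET a = 29): {a=29, b=24, c=-3, d=8}
  after event 8 (t=53: SET d = -4): {a=29, b=24, c=-3, d=-4}
  after event 9 (t=61: DEC a by 4): {a=25, b=24, c=-3, d=-4}

Answer: {a=25, b=24, c=-3, d=-4}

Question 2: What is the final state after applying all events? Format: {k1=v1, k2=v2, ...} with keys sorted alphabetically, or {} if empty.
  after event 1 (t=6: DEC d by 6): {d=-6}
  after event 2 (t=16: DEC c by 3): {c=-3, d=-6}
  after event 3 (t=25: SET b = 24): {b=24, c=-3, d=-6}
  after event 4 (t=28: SET d = 38): {b=24, c=-3, d=38}
  after event 5 (t=36: DEC a by 2): {a=-2, b=24, c=-3, d=38}
  after event 6 (t=42: SET d = 8): {a=-2, b=24, c=-3, d=8}
  after event 7 (t=43: SET a = 29): {a=29, b=24, c=-3, d=8}
  after event 8 (t=53: SET d = -4): {a=29, b=24, c=-3, d=-4}
  after event 9 (t=61: DEC a by 4): {a=25, b=24, c=-3, d=-4}
  after event 10 (t=66: DEC a by 11): {a=14, b=24, c=-3, d=-4}

Answer: {a=14, b=24, c=-3, d=-4}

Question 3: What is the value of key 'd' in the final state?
Answer: -4

Derivation:
Track key 'd' through all 10 events:
  event 1 (t=6: DEC d by 6): d (absent) -> -6
  event 2 (t=16: DEC c by 3): d unchanged
  event 3 (t=25: SET b = 24): d unchanged
  event 4 (t=28: SET d = 38): d -6 -> 38
  event 5 (t=36: DEC a by 2): d unchanged
  event 6 (t=42: SET d = 8): d 38 -> 8
  event 7 (t=43: SET a = 29): d unchanged
  event 8 (t=53: SET d = -4): d 8 -> -4
  event 9 (t=61: DEC a by 4): d unchanged
  event 10 (t=66: DEC a by 11): d unchanged
Final: d = -4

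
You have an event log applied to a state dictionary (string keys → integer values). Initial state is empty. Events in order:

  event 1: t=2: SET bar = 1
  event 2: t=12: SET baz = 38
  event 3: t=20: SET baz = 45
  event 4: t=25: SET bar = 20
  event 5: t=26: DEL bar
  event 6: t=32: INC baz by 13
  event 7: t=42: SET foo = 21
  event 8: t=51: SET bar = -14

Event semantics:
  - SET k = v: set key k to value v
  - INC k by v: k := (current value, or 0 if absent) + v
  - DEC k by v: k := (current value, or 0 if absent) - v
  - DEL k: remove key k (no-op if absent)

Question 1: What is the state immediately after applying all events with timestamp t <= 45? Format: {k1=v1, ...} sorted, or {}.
Apply events with t <= 45 (7 events):
  after event 1 (t=2: SET bar = 1): {bar=1}
  after event 2 (t=12: SET baz = 38): {bar=1, baz=38}
  after event 3 (t=20: SET baz = 45): {bar=1, baz=45}
  after event 4 (t=25: SET bar = 20): {bar=20, baz=45}
  after event 5 (t=26: DEL bar): {baz=45}
  after event 6 (t=32: INC baz by 13): {baz=58}
  after event 7 (t=42: SET foo = 21): {baz=58, foo=21}

Answer: {baz=58, foo=21}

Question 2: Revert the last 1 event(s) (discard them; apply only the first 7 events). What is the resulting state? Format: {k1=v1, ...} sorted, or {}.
Answer: {baz=58, foo=21}

Derivation:
Keep first 7 events (discard last 1):
  after event 1 (t=2: SET bar = 1): {bar=1}
  after event 2 (t=12: SET baz = 38): {bar=1, baz=38}
  after event 3 (t=20: SET baz = 45): {bar=1, baz=45}
  after event 4 (t=25: SET bar = 20): {bar=20, baz=45}
  after event 5 (t=26: DEL bar): {baz=45}
  after event 6 (t=32: INC baz by 13): {baz=58}
  after event 7 (t=42: SET foo = 21): {baz=58, foo=21}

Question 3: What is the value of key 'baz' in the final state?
Track key 'baz' through all 8 events:
  event 1 (t=2: SET bar = 1): baz unchanged
  event 2 (t=12: SET baz = 38): baz (absent) -> 38
  event 3 (t=20: SET baz = 45): baz 38 -> 45
  event 4 (t=25: SET bar = 20): baz unchanged
  event 5 (t=26: DEL bar): baz unchanged
  event 6 (t=32: INC baz by 13): baz 45 -> 58
  event 7 (t=42: SET foo = 21): baz unchanged
  event 8 (t=51: SET bar = -14): baz unchanged
Final: baz = 58

Answer: 58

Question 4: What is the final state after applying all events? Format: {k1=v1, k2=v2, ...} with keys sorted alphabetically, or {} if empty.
  after event 1 (t=2: SET bar = 1): {bar=1}
  after event 2 (t=12: SET baz = 38): {bar=1, baz=38}
  after event 3 (t=20: SET baz = 45): {bar=1, baz=45}
  after event 4 (t=25: SET bar = 20): {bar=20, baz=45}
  after event 5 (t=26: DEL bar): {baz=45}
  after event 6 (t=32: INC baz by 13): {baz=58}
  after event 7 (t=42: SET foo = 21): {baz=58, foo=21}
  after event 8 (t=51: SET bar = -14): {bar=-14, baz=58, foo=21}

Answer: {bar=-14, baz=58, foo=21}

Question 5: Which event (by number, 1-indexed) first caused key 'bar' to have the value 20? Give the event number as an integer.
Looking for first event where bar becomes 20:
  event 1: bar = 1
  event 2: bar = 1
  event 3: bar = 1
  event 4: bar 1 -> 20  <-- first match

Answer: 4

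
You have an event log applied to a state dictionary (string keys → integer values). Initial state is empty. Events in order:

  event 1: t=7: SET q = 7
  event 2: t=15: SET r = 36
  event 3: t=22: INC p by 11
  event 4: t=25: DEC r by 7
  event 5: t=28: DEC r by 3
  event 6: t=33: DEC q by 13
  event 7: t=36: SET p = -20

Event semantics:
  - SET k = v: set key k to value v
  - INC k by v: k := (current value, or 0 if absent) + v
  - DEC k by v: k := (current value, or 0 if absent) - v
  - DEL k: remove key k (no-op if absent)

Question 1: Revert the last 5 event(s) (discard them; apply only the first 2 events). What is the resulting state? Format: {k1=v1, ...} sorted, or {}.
Answer: {q=7, r=36}

Derivation:
Keep first 2 events (discard last 5):
  after event 1 (t=7: SET q = 7): {q=7}
  after event 2 (t=15: SET r = 36): {q=7, r=36}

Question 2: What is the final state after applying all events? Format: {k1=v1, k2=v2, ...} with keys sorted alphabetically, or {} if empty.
Answer: {p=-20, q=-6, r=26}

Derivation:
  after event 1 (t=7: SET q = 7): {q=7}
  after event 2 (t=15: SET r = 36): {q=7, r=36}
  after event 3 (t=22: INC p by 11): {p=11, q=7, r=36}
  after event 4 (t=25: DEC r by 7): {p=11, q=7, r=29}
  after event 5 (t=28: DEC r by 3): {p=11, q=7, r=26}
  after event 6 (t=33: DEC q by 13): {p=11, q=-6, r=26}
  after event 7 (t=36: SET p = -20): {p=-20, q=-6, r=26}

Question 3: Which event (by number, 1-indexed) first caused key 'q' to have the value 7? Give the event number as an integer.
Looking for first event where q becomes 7:
  event 1: q (absent) -> 7  <-- first match

Answer: 1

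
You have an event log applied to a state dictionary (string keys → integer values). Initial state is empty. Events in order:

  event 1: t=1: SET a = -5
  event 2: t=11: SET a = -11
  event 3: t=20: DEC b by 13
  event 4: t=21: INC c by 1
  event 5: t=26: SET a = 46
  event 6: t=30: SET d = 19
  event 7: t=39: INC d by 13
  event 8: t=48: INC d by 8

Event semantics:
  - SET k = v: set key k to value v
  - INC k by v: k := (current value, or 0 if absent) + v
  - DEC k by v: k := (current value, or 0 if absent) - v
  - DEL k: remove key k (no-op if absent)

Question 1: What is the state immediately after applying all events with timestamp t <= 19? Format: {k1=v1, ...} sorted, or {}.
Answer: {a=-11}

Derivation:
Apply events with t <= 19 (2 events):
  after event 1 (t=1: SET a = -5): {a=-5}
  after event 2 (t=11: SET a = -11): {a=-11}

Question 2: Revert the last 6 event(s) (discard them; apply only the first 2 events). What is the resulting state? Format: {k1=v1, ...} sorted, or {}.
Answer: {a=-11}

Derivation:
Keep first 2 events (discard last 6):
  after event 1 (t=1: SET a = -5): {a=-5}
  after event 2 (t=11: SET a = -11): {a=-11}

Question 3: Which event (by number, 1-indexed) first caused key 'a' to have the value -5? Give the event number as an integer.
Looking for first event where a becomes -5:
  event 1: a (absent) -> -5  <-- first match

Answer: 1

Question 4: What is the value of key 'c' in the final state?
Answer: 1

Derivation:
Track key 'c' through all 8 events:
  event 1 (t=1: SET a = -5): c unchanged
  event 2 (t=11: SET a = -11): c unchanged
  event 3 (t=20: DEC b by 13): c unchanged
  event 4 (t=21: INC c by 1): c (absent) -> 1
  event 5 (t=26: SET a = 46): c unchanged
  event 6 (t=30: SET d = 19): c unchanged
  event 7 (t=39: INC d by 13): c unchanged
  event 8 (t=48: INC d by 8): c unchanged
Final: c = 1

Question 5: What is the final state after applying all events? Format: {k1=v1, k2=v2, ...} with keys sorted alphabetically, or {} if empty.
Answer: {a=46, b=-13, c=1, d=40}

Derivation:
  after event 1 (t=1: SET a = -5): {a=-5}
  after event 2 (t=11: SET a = -11): {a=-11}
  after event 3 (t=20: DEC b by 13): {a=-11, b=-13}
  after event 4 (t=21: INC c by 1): {a=-11, b=-13, c=1}
  after event 5 (t=26: SET a = 46): {a=46, b=-13, c=1}
  after event 6 (t=30: SET d = 19): {a=46, b=-13, c=1, d=19}
  after event 7 (t=39: INC d by 13): {a=46, b=-13, c=1, d=32}
  after event 8 (t=48: INC d by 8): {a=46, b=-13, c=1, d=40}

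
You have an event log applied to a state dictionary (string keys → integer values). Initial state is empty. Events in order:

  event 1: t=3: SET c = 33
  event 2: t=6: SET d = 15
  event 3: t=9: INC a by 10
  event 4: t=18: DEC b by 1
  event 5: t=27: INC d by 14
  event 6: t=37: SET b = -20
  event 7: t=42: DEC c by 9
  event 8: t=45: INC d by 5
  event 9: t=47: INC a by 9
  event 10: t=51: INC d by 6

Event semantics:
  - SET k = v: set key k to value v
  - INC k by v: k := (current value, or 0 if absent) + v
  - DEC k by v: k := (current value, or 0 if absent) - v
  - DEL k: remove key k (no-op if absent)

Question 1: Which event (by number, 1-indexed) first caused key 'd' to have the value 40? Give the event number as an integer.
Answer: 10

Derivation:
Looking for first event where d becomes 40:
  event 2: d = 15
  event 3: d = 15
  event 4: d = 15
  event 5: d = 29
  event 6: d = 29
  event 7: d = 29
  event 8: d = 34
  event 9: d = 34
  event 10: d 34 -> 40  <-- first match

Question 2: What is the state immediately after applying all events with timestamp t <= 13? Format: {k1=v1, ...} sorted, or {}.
Apply events with t <= 13 (3 events):
  after event 1 (t=3: SET c = 33): {c=33}
  after event 2 (t=6: SET d = 15): {c=33, d=15}
  after event 3 (t=9: INC a by 10): {a=10, c=33, d=15}

Answer: {a=10, c=33, d=15}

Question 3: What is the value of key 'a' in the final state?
Answer: 19

Derivation:
Track key 'a' through all 10 events:
  event 1 (t=3: SET c = 33): a unchanged
  event 2 (t=6: SET d = 15): a unchanged
  event 3 (t=9: INC a by 10): a (absent) -> 10
  event 4 (t=18: DEC b by 1): a unchanged
  event 5 (t=27: INC d by 14): a unchanged
  event 6 (t=37: SET b = -20): a unchanged
  event 7 (t=42: DEC c by 9): a unchanged
  event 8 (t=45: INC d by 5): a unchanged
  event 9 (t=47: INC a by 9): a 10 -> 19
  event 10 (t=51: INC d by 6): a unchanged
Final: a = 19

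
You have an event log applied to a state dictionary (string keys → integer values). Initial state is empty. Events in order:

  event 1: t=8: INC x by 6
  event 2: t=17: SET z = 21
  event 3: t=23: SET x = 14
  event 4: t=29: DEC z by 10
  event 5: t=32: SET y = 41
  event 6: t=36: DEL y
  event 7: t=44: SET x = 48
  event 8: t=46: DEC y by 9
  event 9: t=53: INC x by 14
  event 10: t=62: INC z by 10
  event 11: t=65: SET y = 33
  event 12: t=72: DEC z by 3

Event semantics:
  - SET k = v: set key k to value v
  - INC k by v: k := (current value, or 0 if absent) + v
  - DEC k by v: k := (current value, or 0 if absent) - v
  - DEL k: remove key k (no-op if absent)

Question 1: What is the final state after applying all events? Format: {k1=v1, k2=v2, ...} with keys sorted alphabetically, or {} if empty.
  after event 1 (t=8: INC x by 6): {x=6}
  after event 2 (t=17: SET z = 21): {x=6, z=21}
  after event 3 (t=23: SET x = 14): {x=14, z=21}
  after event 4 (t=29: DEC z by 10): {x=14, z=11}
  after event 5 (t=32: SET y = 41): {x=14, y=41, z=11}
  after event 6 (t=36: DEL y): {x=14, z=11}
  after event 7 (t=44: SET x = 48): {x=48, z=11}
  after event 8 (t=46: DEC y by 9): {x=48, y=-9, z=11}
  after event 9 (t=53: INC x by 14): {x=62, y=-9, z=11}
  after event 10 (t=62: INC z by 10): {x=62, y=-9, z=21}
  after event 11 (t=65: SET y = 33): {x=62, y=33, z=21}
  after event 12 (t=72: DEC z by 3): {x=62, y=33, z=18}

Answer: {x=62, y=33, z=18}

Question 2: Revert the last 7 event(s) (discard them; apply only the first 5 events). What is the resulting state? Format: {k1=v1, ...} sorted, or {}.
Keep first 5 events (discard last 7):
  after event 1 (t=8: INC x by 6): {x=6}
  after event 2 (t=17: SET z = 21): {x=6, z=21}
  after event 3 (t=23: SET x = 14): {x=14, z=21}
  after event 4 (t=29: DEC z by 10): {x=14, z=11}
  after event 5 (t=32: SET y = 41): {x=14, y=41, z=11}

Answer: {x=14, y=41, z=11}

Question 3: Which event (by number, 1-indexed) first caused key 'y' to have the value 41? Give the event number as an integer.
Looking for first event where y becomes 41:
  event 5: y (absent) -> 41  <-- first match

Answer: 5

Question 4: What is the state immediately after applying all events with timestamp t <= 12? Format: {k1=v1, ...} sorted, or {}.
Apply events with t <= 12 (1 events):
  after event 1 (t=8: INC x by 6): {x=6}

Answer: {x=6}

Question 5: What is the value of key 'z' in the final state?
Answer: 18

Derivation:
Track key 'z' through all 12 events:
  event 1 (t=8: INC x by 6): z unchanged
  event 2 (t=17: SET z = 21): z (absent) -> 21
  event 3 (t=23: SET x = 14): z unchanged
  event 4 (t=29: DEC z by 10): z 21 -> 11
  event 5 (t=32: SET y = 41): z unchanged
  event 6 (t=36: DEL y): z unchanged
  event 7 (t=44: SET x = 48): z unchanged
  event 8 (t=46: DEC y by 9): z unchanged
  event 9 (t=53: INC x by 14): z unchanged
  event 10 (t=62: INC z by 10): z 11 -> 21
  event 11 (t=65: SET y = 33): z unchanged
  event 12 (t=72: DEC z by 3): z 21 -> 18
Final: z = 18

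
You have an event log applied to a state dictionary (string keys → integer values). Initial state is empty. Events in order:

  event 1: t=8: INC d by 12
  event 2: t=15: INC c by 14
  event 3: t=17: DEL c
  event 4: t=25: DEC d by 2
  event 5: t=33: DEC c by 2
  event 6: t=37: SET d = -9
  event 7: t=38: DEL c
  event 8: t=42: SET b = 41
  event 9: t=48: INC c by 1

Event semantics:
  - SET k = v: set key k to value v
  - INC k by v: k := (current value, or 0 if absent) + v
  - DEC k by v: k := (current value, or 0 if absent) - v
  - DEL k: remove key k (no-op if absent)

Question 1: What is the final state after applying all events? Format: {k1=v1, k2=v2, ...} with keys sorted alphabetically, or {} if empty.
Answer: {b=41, c=1, d=-9}

Derivation:
  after event 1 (t=8: INC d by 12): {d=12}
  after event 2 (t=15: INC c by 14): {c=14, d=12}
  after event 3 (t=17: DEL c): {d=12}
  after event 4 (t=25: DEC d by 2): {d=10}
  after event 5 (t=33: DEC c by 2): {c=-2, d=10}
  after event 6 (t=37: SET d = -9): {c=-2, d=-9}
  after event 7 (t=38: DEL c): {d=-9}
  after event 8 (t=42: SET b = 41): {b=41, d=-9}
  after event 9 (t=48: INC c by 1): {b=41, c=1, d=-9}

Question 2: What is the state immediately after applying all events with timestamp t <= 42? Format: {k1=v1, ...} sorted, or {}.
Apply events with t <= 42 (8 events):
  after event 1 (t=8: INC d by 12): {d=12}
  after event 2 (t=15: INC c by 14): {c=14, d=12}
  after event 3 (t=17: DEL c): {d=12}
  after event 4 (t=25: DEC d by 2): {d=10}
  after event 5 (t=33: DEC c by 2): {c=-2, d=10}
  after event 6 (t=37: SET d = -9): {c=-2, d=-9}
  after event 7 (t=38: DEL c): {d=-9}
  after event 8 (t=42: SET b = 41): {b=41, d=-9}

Answer: {b=41, d=-9}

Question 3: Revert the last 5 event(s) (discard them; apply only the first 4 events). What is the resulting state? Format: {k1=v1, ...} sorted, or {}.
Keep first 4 events (discard last 5):
  after event 1 (t=8: INC d by 12): {d=12}
  after event 2 (t=15: INC c by 14): {c=14, d=12}
  after event 3 (t=17: DEL c): {d=12}
  after event 4 (t=25: DEC d by 2): {d=10}

Answer: {d=10}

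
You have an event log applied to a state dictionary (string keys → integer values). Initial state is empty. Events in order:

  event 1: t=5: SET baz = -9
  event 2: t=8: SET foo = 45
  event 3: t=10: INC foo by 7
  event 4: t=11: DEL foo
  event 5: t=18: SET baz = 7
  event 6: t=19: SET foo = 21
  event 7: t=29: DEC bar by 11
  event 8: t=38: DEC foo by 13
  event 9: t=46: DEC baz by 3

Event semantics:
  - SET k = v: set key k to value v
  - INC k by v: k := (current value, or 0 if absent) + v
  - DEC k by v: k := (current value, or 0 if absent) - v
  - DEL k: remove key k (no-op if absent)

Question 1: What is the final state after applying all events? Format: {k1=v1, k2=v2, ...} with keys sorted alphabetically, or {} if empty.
  after event 1 (t=5: SET baz = -9): {baz=-9}
  after event 2 (t=8: SET foo = 45): {baz=-9, foo=45}
  after event 3 (t=10: INC foo by 7): {baz=-9, foo=52}
  after event 4 (t=11: DEL foo): {baz=-9}
  after event 5 (t=18: SET baz = 7): {baz=7}
  after event 6 (t=19: SET foo = 21): {baz=7, foo=21}
  after event 7 (t=29: DEC bar by 11): {bar=-11, baz=7, foo=21}
  after event 8 (t=38: DEC foo by 13): {bar=-11, baz=7, foo=8}
  after event 9 (t=46: DEC baz by 3): {bar=-11, baz=4, foo=8}

Answer: {bar=-11, baz=4, foo=8}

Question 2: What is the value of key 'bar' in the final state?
Track key 'bar' through all 9 events:
  event 1 (t=5: SET baz = -9): bar unchanged
  event 2 (t=8: SET foo = 45): bar unchanged
  event 3 (t=10: INC foo by 7): bar unchanged
  event 4 (t=11: DEL foo): bar unchanged
  event 5 (t=18: SET baz = 7): bar unchanged
  event 6 (t=19: SET foo = 21): bar unchanged
  event 7 (t=29: DEC bar by 11): bar (absent) -> -11
  event 8 (t=38: DEC foo by 13): bar unchanged
  event 9 (t=46: DEC baz by 3): bar unchanged
Final: bar = -11

Answer: -11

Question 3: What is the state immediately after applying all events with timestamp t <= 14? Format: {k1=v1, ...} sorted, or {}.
Answer: {baz=-9}

Derivation:
Apply events with t <= 14 (4 events):
  after event 1 (t=5: SET baz = -9): {baz=-9}
  after event 2 (t=8: SET foo = 45): {baz=-9, foo=45}
  after event 3 (t=10: INC foo by 7): {baz=-9, foo=52}
  after event 4 (t=11: DEL foo): {baz=-9}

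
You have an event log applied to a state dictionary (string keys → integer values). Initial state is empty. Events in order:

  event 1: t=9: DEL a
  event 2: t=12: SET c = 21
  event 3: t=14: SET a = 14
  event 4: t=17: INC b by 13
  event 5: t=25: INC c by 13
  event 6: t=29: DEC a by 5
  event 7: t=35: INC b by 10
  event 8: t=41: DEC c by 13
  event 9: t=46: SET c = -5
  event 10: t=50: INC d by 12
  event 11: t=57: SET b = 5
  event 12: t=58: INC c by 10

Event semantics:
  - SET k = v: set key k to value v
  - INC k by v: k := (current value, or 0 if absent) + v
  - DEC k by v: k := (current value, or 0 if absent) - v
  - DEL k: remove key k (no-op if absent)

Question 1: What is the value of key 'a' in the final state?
Answer: 9

Derivation:
Track key 'a' through all 12 events:
  event 1 (t=9: DEL a): a (absent) -> (absent)
  event 2 (t=12: SET c = 21): a unchanged
  event 3 (t=14: SET a = 14): a (absent) -> 14
  event 4 (t=17: INC b by 13): a unchanged
  event 5 (t=25: INC c by 13): a unchanged
  event 6 (t=29: DEC a by 5): a 14 -> 9
  event 7 (t=35: INC b by 10): a unchanged
  event 8 (t=41: DEC c by 13): a unchanged
  event 9 (t=46: SET c = -5): a unchanged
  event 10 (t=50: INC d by 12): a unchanged
  event 11 (t=57: SET b = 5): a unchanged
  event 12 (t=58: INC c by 10): a unchanged
Final: a = 9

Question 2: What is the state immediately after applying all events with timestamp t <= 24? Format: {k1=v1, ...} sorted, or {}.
Answer: {a=14, b=13, c=21}

Derivation:
Apply events with t <= 24 (4 events):
  after event 1 (t=9: DEL a): {}
  after event 2 (t=12: SET c = 21): {c=21}
  after event 3 (t=14: SET a = 14): {a=14, c=21}
  after event 4 (t=17: INC b by 13): {a=14, b=13, c=21}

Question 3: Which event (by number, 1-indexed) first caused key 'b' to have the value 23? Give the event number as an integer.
Answer: 7

Derivation:
Looking for first event where b becomes 23:
  event 4: b = 13
  event 5: b = 13
  event 6: b = 13
  event 7: b 13 -> 23  <-- first match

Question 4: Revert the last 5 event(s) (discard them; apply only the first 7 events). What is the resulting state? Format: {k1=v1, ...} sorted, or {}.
Answer: {a=9, b=23, c=34}

Derivation:
Keep first 7 events (discard last 5):
  after event 1 (t=9: DEL a): {}
  after event 2 (t=12: SET c = 21): {c=21}
  after event 3 (t=14: SET a = 14): {a=14, c=21}
  after event 4 (t=17: INC b by 13): {a=14, b=13, c=21}
  after event 5 (t=25: INC c by 13): {a=14, b=13, c=34}
  after event 6 (t=29: DEC a by 5): {a=9, b=13, c=34}
  after event 7 (t=35: INC b by 10): {a=9, b=23, c=34}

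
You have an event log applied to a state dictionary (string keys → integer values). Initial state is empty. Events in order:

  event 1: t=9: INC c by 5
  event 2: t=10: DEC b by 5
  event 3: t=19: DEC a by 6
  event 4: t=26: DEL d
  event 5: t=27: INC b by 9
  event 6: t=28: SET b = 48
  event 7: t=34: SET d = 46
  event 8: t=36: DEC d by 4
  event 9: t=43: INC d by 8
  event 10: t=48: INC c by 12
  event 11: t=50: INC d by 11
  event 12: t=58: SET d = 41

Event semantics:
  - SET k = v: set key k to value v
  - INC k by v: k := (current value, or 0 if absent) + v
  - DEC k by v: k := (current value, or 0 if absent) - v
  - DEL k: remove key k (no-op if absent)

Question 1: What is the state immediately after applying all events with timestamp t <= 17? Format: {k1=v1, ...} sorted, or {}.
Apply events with t <= 17 (2 events):
  after event 1 (t=9: INC c by 5): {c=5}
  after event 2 (t=10: DEC b by 5): {b=-5, c=5}

Answer: {b=-5, c=5}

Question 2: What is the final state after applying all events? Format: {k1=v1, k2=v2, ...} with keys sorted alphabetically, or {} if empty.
Answer: {a=-6, b=48, c=17, d=41}

Derivation:
  after event 1 (t=9: INC c by 5): {c=5}
  after event 2 (t=10: DEC b by 5): {b=-5, c=5}
  after event 3 (t=19: DEC a by 6): {a=-6, b=-5, c=5}
  after event 4 (t=26: DEL d): {a=-6, b=-5, c=5}
  after event 5 (t=27: INC b by 9): {a=-6, b=4, c=5}
  after event 6 (t=28: SET b = 48): {a=-6, b=48, c=5}
  after event 7 (t=34: SET d = 46): {a=-6, b=48, c=5, d=46}
  after event 8 (t=36: DEC d by 4): {a=-6, b=48, c=5, d=42}
  after event 9 (t=43: INC d by 8): {a=-6, b=48, c=5, d=50}
  after event 10 (t=48: INC c by 12): {a=-6, b=48, c=17, d=50}
  after event 11 (t=50: INC d by 11): {a=-6, b=48, c=17, d=61}
  after event 12 (t=58: SET d = 41): {a=-6, b=48, c=17, d=41}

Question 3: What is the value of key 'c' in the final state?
Track key 'c' through all 12 events:
  event 1 (t=9: INC c by 5): c (absent) -> 5
  event 2 (t=10: DEC b by 5): c unchanged
  event 3 (t=19: DEC a by 6): c unchanged
  event 4 (t=26: DEL d): c unchanged
  event 5 (t=27: INC b by 9): c unchanged
  event 6 (t=28: SET b = 48): c unchanged
  event 7 (t=34: SET d = 46): c unchanged
  event 8 (t=36: DEC d by 4): c unchanged
  event 9 (t=43: INC d by 8): c unchanged
  event 10 (t=48: INC c by 12): c 5 -> 17
  event 11 (t=50: INC d by 11): c unchanged
  event 12 (t=58: SET d = 41): c unchanged
Final: c = 17

Answer: 17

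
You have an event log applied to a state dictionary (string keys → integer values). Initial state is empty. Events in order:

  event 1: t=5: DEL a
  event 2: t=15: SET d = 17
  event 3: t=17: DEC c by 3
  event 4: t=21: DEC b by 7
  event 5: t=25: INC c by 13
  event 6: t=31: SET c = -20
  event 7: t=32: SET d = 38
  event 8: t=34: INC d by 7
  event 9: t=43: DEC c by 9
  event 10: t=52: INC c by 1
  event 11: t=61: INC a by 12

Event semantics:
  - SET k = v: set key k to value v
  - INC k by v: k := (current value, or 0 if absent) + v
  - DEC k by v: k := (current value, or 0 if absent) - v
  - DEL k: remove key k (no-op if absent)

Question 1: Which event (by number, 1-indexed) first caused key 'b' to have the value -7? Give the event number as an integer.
Answer: 4

Derivation:
Looking for first event where b becomes -7:
  event 4: b (absent) -> -7  <-- first match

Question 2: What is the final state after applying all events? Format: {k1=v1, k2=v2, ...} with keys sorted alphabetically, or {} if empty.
Answer: {a=12, b=-7, c=-28, d=45}

Derivation:
  after event 1 (t=5: DEL a): {}
  after event 2 (t=15: SET d = 17): {d=17}
  after event 3 (t=17: DEC c by 3): {c=-3, d=17}
  after event 4 (t=21: DEC b by 7): {b=-7, c=-3, d=17}
  after event 5 (t=25: INC c by 13): {b=-7, c=10, d=17}
  after event 6 (t=31: SET c = -20): {b=-7, c=-20, d=17}
  after event 7 (t=32: SET d = 38): {b=-7, c=-20, d=38}
  after event 8 (t=34: INC d by 7): {b=-7, c=-20, d=45}
  after event 9 (t=43: DEC c by 9): {b=-7, c=-29, d=45}
  after event 10 (t=52: INC c by 1): {b=-7, c=-28, d=45}
  after event 11 (t=61: INC a by 12): {a=12, b=-7, c=-28, d=45}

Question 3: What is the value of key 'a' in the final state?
Answer: 12

Derivation:
Track key 'a' through all 11 events:
  event 1 (t=5: DEL a): a (absent) -> (absent)
  event 2 (t=15: SET d = 17): a unchanged
  event 3 (t=17: DEC c by 3): a unchanged
  event 4 (t=21: DEC b by 7): a unchanged
  event 5 (t=25: INC c by 13): a unchanged
  event 6 (t=31: SET c = -20): a unchanged
  event 7 (t=32: SET d = 38): a unchanged
  event 8 (t=34: INC d by 7): a unchanged
  event 9 (t=43: DEC c by 9): a unchanged
  event 10 (t=52: INC c by 1): a unchanged
  event 11 (t=61: INC a by 12): a (absent) -> 12
Final: a = 12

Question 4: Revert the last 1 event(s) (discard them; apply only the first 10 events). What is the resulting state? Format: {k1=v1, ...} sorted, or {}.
Answer: {b=-7, c=-28, d=45}

Derivation:
Keep first 10 events (discard last 1):
  after event 1 (t=5: DEL a): {}
  after event 2 (t=15: SET d = 17): {d=17}
  after event 3 (t=17: DEC c by 3): {c=-3, d=17}
  after event 4 (t=21: DEC b by 7): {b=-7, c=-3, d=17}
  after event 5 (t=25: INC c by 13): {b=-7, c=10, d=17}
  after event 6 (t=31: SET c = -20): {b=-7, c=-20, d=17}
  after event 7 (t=32: SET d = 38): {b=-7, c=-20, d=38}
  after event 8 (t=34: INC d by 7): {b=-7, c=-20, d=45}
  after event 9 (t=43: DEC c by 9): {b=-7, c=-29, d=45}
  after event 10 (t=52: INC c by 1): {b=-7, c=-28, d=45}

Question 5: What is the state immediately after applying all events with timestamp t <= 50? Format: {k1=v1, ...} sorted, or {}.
Answer: {b=-7, c=-29, d=45}

Derivation:
Apply events with t <= 50 (9 events):
  after event 1 (t=5: DEL a): {}
  after event 2 (t=15: SET d = 17): {d=17}
  after event 3 (t=17: DEC c by 3): {c=-3, d=17}
  after event 4 (t=21: DEC b by 7): {b=-7, c=-3, d=17}
  after event 5 (t=25: INC c by 13): {b=-7, c=10, d=17}
  after event 6 (t=31: SET c = -20): {b=-7, c=-20, d=17}
  after event 7 (t=32: SET d = 38): {b=-7, c=-20, d=38}
  after event 8 (t=34: INC d by 7): {b=-7, c=-20, d=45}
  after event 9 (t=43: DEC c by 9): {b=-7, c=-29, d=45}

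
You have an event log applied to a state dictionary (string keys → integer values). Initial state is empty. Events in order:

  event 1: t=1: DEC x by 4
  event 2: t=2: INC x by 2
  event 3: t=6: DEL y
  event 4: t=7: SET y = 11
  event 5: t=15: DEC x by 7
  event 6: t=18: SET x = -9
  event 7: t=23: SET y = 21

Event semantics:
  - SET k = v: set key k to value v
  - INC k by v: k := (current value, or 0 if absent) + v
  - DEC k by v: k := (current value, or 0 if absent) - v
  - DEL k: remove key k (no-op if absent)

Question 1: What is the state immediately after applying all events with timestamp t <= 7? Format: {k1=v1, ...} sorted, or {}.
Answer: {x=-2, y=11}

Derivation:
Apply events with t <= 7 (4 events):
  after event 1 (t=1: DEC x by 4): {x=-4}
  after event 2 (t=2: INC x by 2): {x=-2}
  after event 3 (t=6: DEL y): {x=-2}
  after event 4 (t=7: SET y = 11): {x=-2, y=11}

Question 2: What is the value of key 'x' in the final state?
Track key 'x' through all 7 events:
  event 1 (t=1: DEC x by 4): x (absent) -> -4
  event 2 (t=2: INC x by 2): x -4 -> -2
  event 3 (t=6: DEL y): x unchanged
  event 4 (t=7: SET y = 11): x unchanged
  event 5 (t=15: DEC x by 7): x -2 -> -9
  event 6 (t=18: SET x = -9): x -9 -> -9
  event 7 (t=23: SET y = 21): x unchanged
Final: x = -9

Answer: -9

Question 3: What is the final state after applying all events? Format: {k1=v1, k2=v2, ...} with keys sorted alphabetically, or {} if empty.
Answer: {x=-9, y=21}

Derivation:
  after event 1 (t=1: DEC x by 4): {x=-4}
  after event 2 (t=2: INC x by 2): {x=-2}
  after event 3 (t=6: DEL y): {x=-2}
  after event 4 (t=7: SET y = 11): {x=-2, y=11}
  after event 5 (t=15: DEC x by 7): {x=-9, y=11}
  after event 6 (t=18: SET x = -9): {x=-9, y=11}
  after event 7 (t=23: SET y = 21): {x=-9, y=21}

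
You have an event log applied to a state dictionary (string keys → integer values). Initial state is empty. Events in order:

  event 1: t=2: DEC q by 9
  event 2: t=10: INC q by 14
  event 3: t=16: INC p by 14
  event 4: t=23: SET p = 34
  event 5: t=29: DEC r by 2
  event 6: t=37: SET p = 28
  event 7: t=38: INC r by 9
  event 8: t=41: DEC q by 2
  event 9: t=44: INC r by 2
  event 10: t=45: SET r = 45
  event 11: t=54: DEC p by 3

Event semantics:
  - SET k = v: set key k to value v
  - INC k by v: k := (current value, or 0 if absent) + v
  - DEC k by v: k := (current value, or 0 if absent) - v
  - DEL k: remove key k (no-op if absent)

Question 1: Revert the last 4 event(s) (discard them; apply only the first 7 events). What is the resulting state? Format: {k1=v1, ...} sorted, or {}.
Keep first 7 events (discard last 4):
  after event 1 (t=2: DEC q by 9): {q=-9}
  after event 2 (t=10: INC q by 14): {q=5}
  after event 3 (t=16: INC p by 14): {p=14, q=5}
  after event 4 (t=23: SET p = 34): {p=34, q=5}
  after event 5 (t=29: DEC r by 2): {p=34, q=5, r=-2}
  after event 6 (t=37: SET p = 28): {p=28, q=5, r=-2}
  after event 7 (t=38: INC r by 9): {p=28, q=5, r=7}

Answer: {p=28, q=5, r=7}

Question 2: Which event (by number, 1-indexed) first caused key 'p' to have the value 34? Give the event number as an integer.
Looking for first event where p becomes 34:
  event 3: p = 14
  event 4: p 14 -> 34  <-- first match

Answer: 4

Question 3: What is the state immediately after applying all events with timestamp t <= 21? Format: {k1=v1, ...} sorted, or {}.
Answer: {p=14, q=5}

Derivation:
Apply events with t <= 21 (3 events):
  after event 1 (t=2: DEC q by 9): {q=-9}
  after event 2 (t=10: INC q by 14): {q=5}
  after event 3 (t=16: INC p by 14): {p=14, q=5}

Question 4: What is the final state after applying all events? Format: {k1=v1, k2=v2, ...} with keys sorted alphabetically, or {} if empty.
Answer: {p=25, q=3, r=45}

Derivation:
  after event 1 (t=2: DEC q by 9): {q=-9}
  after event 2 (t=10: INC q by 14): {q=5}
  after event 3 (t=16: INC p by 14): {p=14, q=5}
  after event 4 (t=23: SET p = 34): {p=34, q=5}
  after event 5 (t=29: DEC r by 2): {p=34, q=5, r=-2}
  after event 6 (t=37: SET p = 28): {p=28, q=5, r=-2}
  after event 7 (t=38: INC r by 9): {p=28, q=5, r=7}
  after event 8 (t=41: DEC q by 2): {p=28, q=3, r=7}
  after event 9 (t=44: INC r by 2): {p=28, q=3, r=9}
  after event 10 (t=45: SET r = 45): {p=28, q=3, r=45}
  after event 11 (t=54: DEC p by 3): {p=25, q=3, r=45}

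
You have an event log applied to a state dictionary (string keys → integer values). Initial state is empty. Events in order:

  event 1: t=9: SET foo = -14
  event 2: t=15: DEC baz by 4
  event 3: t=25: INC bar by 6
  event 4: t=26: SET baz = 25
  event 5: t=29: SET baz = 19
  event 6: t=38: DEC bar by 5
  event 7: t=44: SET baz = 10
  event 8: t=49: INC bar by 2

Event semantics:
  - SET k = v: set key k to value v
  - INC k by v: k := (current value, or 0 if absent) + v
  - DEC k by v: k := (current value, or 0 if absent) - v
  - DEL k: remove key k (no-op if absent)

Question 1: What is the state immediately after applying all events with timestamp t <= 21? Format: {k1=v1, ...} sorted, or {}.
Apply events with t <= 21 (2 events):
  after event 1 (t=9: SET foo = -14): {foo=-14}
  after event 2 (t=15: DEC baz by 4): {baz=-4, foo=-14}

Answer: {baz=-4, foo=-14}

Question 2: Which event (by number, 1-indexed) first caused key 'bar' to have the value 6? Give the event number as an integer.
Answer: 3

Derivation:
Looking for first event where bar becomes 6:
  event 3: bar (absent) -> 6  <-- first match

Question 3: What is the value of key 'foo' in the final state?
Track key 'foo' through all 8 events:
  event 1 (t=9: SET foo = -14): foo (absent) -> -14
  event 2 (t=15: DEC baz by 4): foo unchanged
  event 3 (t=25: INC bar by 6): foo unchanged
  event 4 (t=26: SET baz = 25): foo unchanged
  event 5 (t=29: SET baz = 19): foo unchanged
  event 6 (t=38: DEC bar by 5): foo unchanged
  event 7 (t=44: SET baz = 10): foo unchanged
  event 8 (t=49: INC bar by 2): foo unchanged
Final: foo = -14

Answer: -14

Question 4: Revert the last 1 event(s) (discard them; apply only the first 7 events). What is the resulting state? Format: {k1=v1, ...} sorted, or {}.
Keep first 7 events (discard last 1):
  after event 1 (t=9: SET foo = -14): {foo=-14}
  after event 2 (t=15: DEC baz by 4): {baz=-4, foo=-14}
  after event 3 (t=25: INC bar by 6): {bar=6, baz=-4, foo=-14}
  after event 4 (t=26: SET baz = 25): {bar=6, baz=25, foo=-14}
  after event 5 (t=29: SET baz = 19): {bar=6, baz=19, foo=-14}
  after event 6 (t=38: DEC bar by 5): {bar=1, baz=19, foo=-14}
  after event 7 (t=44: SET baz = 10): {bar=1, baz=10, foo=-14}

Answer: {bar=1, baz=10, foo=-14}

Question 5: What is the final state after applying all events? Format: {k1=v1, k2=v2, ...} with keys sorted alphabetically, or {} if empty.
Answer: {bar=3, baz=10, foo=-14}

Derivation:
  after event 1 (t=9: SET foo = -14): {foo=-14}
  after event 2 (t=15: DEC baz by 4): {baz=-4, foo=-14}
  after event 3 (t=25: INC bar by 6): {bar=6, baz=-4, foo=-14}
  after event 4 (t=26: SET baz = 25): {bar=6, baz=25, foo=-14}
  after event 5 (t=29: SET baz = 19): {bar=6, baz=19, foo=-14}
  after event 6 (t=38: DEC bar by 5): {bar=1, baz=19, foo=-14}
  after event 7 (t=44: SET baz = 10): {bar=1, baz=10, foo=-14}
  after event 8 (t=49: INC bar by 2): {bar=3, baz=10, foo=-14}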